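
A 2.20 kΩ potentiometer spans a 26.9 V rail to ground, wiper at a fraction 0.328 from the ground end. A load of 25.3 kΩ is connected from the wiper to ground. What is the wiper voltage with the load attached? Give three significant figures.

V ≈ 8.66 V

The wiper splits the pot into (1−α)R = 1478 Ω above and αR = 721.6 Ω below.
Lower section ‖ load = 701.6 Ω.
V_wiper = 26.9 × 701.6/(1478 + 701.6) = 8.66 V.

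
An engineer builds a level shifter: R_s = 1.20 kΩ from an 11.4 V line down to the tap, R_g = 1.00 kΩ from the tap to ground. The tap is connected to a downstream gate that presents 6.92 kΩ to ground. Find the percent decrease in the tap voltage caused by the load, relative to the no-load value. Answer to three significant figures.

The divider's output (Thévenin) resistance is R_s‖R_g = 0.5455 kΩ.
Fractional drop under load = R_th/(R_th + R_L) = 0.5455 / (0.5455 + 6.92) = 0.07306.
So the output falls by 7.31 %.

7.31 %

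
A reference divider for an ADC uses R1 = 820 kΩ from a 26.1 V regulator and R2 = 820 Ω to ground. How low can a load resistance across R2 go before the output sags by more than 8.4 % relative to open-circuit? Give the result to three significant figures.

R_L(min) ≈ 8.93 kΩ

Output resistance R_th = R1‖R2 = (820000 × 820)/820800 = 819.2 Ω.
The fractional drop is R_th/(R_th + R_L); requiring this ≤ 0.0840 gives R_L ≥ R_th(1/0.0840 − 1) = 819.2 × 10.90 = 8.93 kΩ.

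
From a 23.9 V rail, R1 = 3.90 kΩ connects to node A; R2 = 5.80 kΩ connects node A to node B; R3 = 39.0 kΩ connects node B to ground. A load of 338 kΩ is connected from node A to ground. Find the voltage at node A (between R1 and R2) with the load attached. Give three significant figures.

Below node A the series string R2+R3 = 44.80 kΩ sits in parallel with the 338 kΩ load: 39.56 kΩ.
V_A = 23.9 × 39.56/(3.90 + 39.56) = 21.8 V.

V ≈ 21.8 V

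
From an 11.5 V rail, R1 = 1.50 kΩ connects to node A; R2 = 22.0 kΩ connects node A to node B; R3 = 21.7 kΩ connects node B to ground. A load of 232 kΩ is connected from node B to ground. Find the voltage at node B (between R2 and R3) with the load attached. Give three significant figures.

V ≈ 5.26 V

At node B, R3 is in parallel with the load: R3‖R_L = 19.84 kΩ.
Below node A the resistance is R2 + (R3‖R_L) = 41.84 kΩ, so V_A = 11.5 × 41.84/43.34 = 11.10 V.
Then V_B = V_A × (R3‖R_L)/(R2 + R3‖R_L) = 11.10 × 19.84/41.84 = 5.26 V.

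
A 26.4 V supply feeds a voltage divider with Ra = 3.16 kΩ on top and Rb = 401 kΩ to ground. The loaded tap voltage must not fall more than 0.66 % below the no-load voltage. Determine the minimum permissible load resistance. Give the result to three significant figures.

R_L(min) ≈ 472 kΩ

Output resistance R_th = Ra‖Rb = (3.16 × 401)/404.2 = 3.135 kΩ.
The fractional drop is R_th/(R_th + R_L); requiring this ≤ 0.00660 gives R_L ≥ R_th(1/0.00660 − 1) = 3.135 × 150.5 = 472 kΩ.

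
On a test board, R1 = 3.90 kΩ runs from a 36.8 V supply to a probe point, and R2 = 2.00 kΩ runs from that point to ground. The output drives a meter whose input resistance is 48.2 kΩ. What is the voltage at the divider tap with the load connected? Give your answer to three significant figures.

The load sits in parallel with R2: R2‖R_L = (2.00 × 48.2) / (2.00 + 48.2) = 1.920 kΩ.
V_out = 36.8 × 1.920 / (3.90 + 1.920) = 36.8 × 1.920/5.820 = 12.1 V.

V_out ≈ 12.1 V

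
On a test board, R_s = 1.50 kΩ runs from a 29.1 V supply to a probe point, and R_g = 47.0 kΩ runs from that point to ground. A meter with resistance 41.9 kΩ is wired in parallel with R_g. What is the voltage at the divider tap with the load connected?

The load sits in parallel with R_g: R_g‖R_L = (47.0 × 41.9) / (47.0 + 41.9) = 22.15 kΩ.
V_out = 29.1 × 22.15 / (1.50 + 22.15) = 29.1 × 22.15/23.65 = 27.3 V.

V_out ≈ 27.3 V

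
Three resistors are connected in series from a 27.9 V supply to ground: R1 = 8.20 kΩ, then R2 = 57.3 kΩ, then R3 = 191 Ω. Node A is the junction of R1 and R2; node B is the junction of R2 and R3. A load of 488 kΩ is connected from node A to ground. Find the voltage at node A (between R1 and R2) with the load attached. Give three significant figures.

Below node A the series string R2+R3 = 57490 Ω sits in parallel with the 488000 Ω load: 51430 Ω.
V_A = 27.9 × 51430/(8200 + 51430) = 24.1 V.

V ≈ 24.1 V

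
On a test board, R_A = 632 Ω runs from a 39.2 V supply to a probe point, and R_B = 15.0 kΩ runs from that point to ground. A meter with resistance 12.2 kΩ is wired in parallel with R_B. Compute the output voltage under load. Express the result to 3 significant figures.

The load sits in parallel with R_B: R_B‖R_L = (15000 × 12200) / (15000 + 12200) = 6728 Ω.
V_out = 39.2 × 6728 / (632 + 6728) = 39.2 × 6728/7360 = 35.8 V.

V_out ≈ 35.8 V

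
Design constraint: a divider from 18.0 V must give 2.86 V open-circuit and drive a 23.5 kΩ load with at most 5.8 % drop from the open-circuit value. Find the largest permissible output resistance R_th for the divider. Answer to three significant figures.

R_th ≤ 1.45 kΩ

Loading drop = R_th/(R_th + R_L) ≤ 0.0580, so R_th ≤ R_L · ε/(1−ε) = 23.5 kΩ × 0.0580/0.9420 = 1.45 kΩ.
(Any R1, R2 with R2/(R1+R2) = 0.159 and R1‖R2 ≤ 1.45 kΩ will meet the spec.)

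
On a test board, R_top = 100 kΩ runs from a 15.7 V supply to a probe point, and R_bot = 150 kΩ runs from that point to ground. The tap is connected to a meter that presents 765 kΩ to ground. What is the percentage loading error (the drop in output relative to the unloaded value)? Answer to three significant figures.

7.27 %

The divider's output (Thévenin) resistance is R_top‖R_bot = 60.00 kΩ.
Fractional drop under load = R_th/(R_th + R_L) = 60.00 / (60.00 + 765) = 0.07273.
So the output falls by 7.27 %.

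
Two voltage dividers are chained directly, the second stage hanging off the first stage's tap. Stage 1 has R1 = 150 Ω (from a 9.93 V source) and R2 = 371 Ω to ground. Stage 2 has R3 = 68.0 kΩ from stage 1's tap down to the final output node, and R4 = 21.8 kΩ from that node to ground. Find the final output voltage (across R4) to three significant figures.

V_out ≈ 1.71 V

Stage 2 presents R3+R4 = 89800 Ω as a load on stage 1's tap.
Stage 1's lower leg becomes R2‖(R3+R4) = 369.5 Ω, so V_mid = 9.93 × 369.5/519.5 = 7.063 V.
Stage 2 is itself unloaded: V_out = V_mid × R4/(R3+R4) = 7.063 × 21800/89800 = 1.71 V.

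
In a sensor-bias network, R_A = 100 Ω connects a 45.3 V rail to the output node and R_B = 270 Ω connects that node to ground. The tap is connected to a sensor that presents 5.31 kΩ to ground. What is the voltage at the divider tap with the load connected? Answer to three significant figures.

V_out ≈ 32.6 V

The load sits in parallel with R_B: R_B‖R_L = (270 × 5310) / (270 + 5310) = 256.9 Ω.
V_out = 45.3 × 256.9 / (100 + 256.9) = 45.3 × 256.9/356.9 = 32.6 V.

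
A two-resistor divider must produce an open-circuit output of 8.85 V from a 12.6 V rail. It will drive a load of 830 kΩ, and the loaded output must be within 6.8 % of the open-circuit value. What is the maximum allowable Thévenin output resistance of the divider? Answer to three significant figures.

R_th ≤ 60.6 kΩ

Loading drop = R_th/(R_th + R_L) ≤ 0.0680, so R_th ≤ R_L · ε/(1−ε) = 830 kΩ × 0.0680/0.9320 = 60.6 kΩ.
(Any R1, R2 with R2/(R1+R2) = 0.702 and R1‖R2 ≤ 60.6 kΩ will meet the spec.)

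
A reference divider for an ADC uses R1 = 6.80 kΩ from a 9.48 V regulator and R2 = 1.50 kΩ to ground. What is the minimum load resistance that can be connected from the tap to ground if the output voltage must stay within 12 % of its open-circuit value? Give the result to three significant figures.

R_L(min) ≈ 9.01 kΩ

Output resistance R_th = R1‖R2 = (6.80 × 1.50)/8.300 = 1.229 kΩ.
The fractional drop is R_th/(R_th + R_L); requiring this ≤ 0.120 gives R_L ≥ R_th(1/0.120 − 1) = 1.229 × 7.333 = 9.01 kΩ.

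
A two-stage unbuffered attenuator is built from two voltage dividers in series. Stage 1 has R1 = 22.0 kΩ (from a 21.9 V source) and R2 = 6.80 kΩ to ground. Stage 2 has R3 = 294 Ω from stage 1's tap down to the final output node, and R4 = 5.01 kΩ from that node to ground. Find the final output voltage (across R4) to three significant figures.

Stage 2 presents R3+R4 = 5304 Ω as a load on stage 1's tap.
Stage 1's lower leg becomes R2‖(R3+R4) = 2980 Ω, so V_mid = 21.9 × 2980/24980 = 2.612 V.
Stage 2 is itself unloaded: V_out = V_mid × R4/(R3+R4) = 2.612 × 5010/5304 = 2.47 V.

V_out ≈ 2.47 V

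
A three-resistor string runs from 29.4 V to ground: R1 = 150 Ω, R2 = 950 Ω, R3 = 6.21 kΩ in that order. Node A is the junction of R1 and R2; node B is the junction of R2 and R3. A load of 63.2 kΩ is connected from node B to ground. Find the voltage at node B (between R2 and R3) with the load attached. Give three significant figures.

V ≈ 24.6 V

At node B, R3 is in parallel with the load: R3‖R_L = 5654 Ω.
Below node A the resistance is R2 + (R3‖R_L) = 6604 Ω, so V_A = 29.4 × 6604/6754 = 28.75 V.
Then V_B = V_A × (R3‖R_L)/(R2 + R3‖R_L) = 28.75 × 5654/6604 = 24.6 V.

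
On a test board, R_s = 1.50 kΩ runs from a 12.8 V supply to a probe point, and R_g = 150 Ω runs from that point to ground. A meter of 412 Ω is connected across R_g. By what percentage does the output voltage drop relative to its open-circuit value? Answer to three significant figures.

Unloaded V = 12.8 × 150/1650 = 1.164 V.
Loaded: R_g‖R_L = 110.0 Ω, giving V = 12.8 × 110.0/1610 = 0.8743 V.
Drop = (1.164 − 0.8743) / 1.164 = 24.9 %.

24.9 %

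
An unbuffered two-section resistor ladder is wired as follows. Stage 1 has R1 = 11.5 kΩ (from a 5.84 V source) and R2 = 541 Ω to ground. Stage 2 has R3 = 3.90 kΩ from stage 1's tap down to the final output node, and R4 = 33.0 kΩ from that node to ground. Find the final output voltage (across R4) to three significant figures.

Stage 2 presents R3+R4 = 36900 Ω as a load on stage 1's tap.
Stage 1's lower leg becomes R2‖(R3+R4) = 533.2 Ω, so V_mid = 5.84 × 533.2/12030 = 0.2588 V.
Stage 2 is itself unloaded: V_out = V_mid × R4/(R3+R4) = 0.2588 × 33000/36900 = 0.231 V.

V_out ≈ 0.231 V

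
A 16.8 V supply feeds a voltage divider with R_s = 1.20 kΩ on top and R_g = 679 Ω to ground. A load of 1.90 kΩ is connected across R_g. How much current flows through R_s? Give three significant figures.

I ≈ 9.88 mA

R_g‖R_L = 500.2 Ω, so the source sees R_s + R_g‖R_L = 1700 Ω.
I = 16.8 V / 1700 Ω = 9.88 mA.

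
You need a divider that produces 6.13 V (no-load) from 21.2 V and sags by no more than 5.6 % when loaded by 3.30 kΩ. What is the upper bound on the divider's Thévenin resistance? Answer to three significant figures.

R_th ≤ 196 Ω

Loading drop = R_th/(R_th + R_L) ≤ 0.0560, so R_th ≤ R_L · ε/(1−ε) = 3.30 kΩ × 0.0560/0.9440 = 196 Ω.
(Any R1, R2 with R2/(R1+R2) = 0.289 and R1‖R2 ≤ 196 Ω will meet the spec.)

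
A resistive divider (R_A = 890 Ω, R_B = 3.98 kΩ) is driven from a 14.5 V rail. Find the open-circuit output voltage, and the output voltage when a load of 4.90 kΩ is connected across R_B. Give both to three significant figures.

Unloaded: 11.9 V; loaded: 10.3 V

Open-circuit: V = 14.5 × 3980/(890 + 3980) = 11.9 V.
With the load, R_B becomes R_B‖R_L = 2196 Ω, so V = 14.5 × 2196/3086 = 10.3 V.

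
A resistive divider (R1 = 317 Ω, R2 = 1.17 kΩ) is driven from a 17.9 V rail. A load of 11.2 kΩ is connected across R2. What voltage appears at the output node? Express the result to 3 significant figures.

V_out ≈ 13.8 V

The load sits in parallel with R2: R2‖R_L = (1170 × 11200) / (1170 + 11200) = 1059 Ω.
V_out = 17.9 × 1059 / (317 + 1059) = 17.9 × 1059/1376 = 13.8 V.
(Unloaded it would have been 14.1 V.)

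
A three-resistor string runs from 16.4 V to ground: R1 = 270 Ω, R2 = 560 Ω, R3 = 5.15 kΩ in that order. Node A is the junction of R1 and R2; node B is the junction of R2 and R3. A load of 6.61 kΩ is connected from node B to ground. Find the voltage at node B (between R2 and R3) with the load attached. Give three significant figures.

V ≈ 12.7 V

At node B, R3 is in parallel with the load: R3‖R_L = 2895 Ω.
Below node A the resistance is R2 + (R3‖R_L) = 3455 Ω, so V_A = 16.4 × 3455/3725 = 15.21 V.
Then V_B = V_A × (R3‖R_L)/(R2 + R3‖R_L) = 15.21 × 2895/3455 = 12.7 V.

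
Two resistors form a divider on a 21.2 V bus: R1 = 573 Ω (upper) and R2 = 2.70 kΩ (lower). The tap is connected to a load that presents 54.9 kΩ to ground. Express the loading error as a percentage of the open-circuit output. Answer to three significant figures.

0.854 %

The divider's output (Thévenin) resistance is R1‖R2 = 472.7 Ω.
Fractional drop under load = R_th/(R_th + R_L) = 472.7 / (472.7 + 54900) = 0.008536.
So the output falls by 0.854 %.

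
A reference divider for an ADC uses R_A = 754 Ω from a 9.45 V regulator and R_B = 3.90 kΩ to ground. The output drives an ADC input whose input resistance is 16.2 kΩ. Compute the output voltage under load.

V_out ≈ 7.62 V

The load sits in parallel with R_B: R_B‖R_L = (3900 × 16200) / (3900 + 16200) = 3143 Ω.
V_out = 9.45 × 3143 / (754 + 3143) = 9.45 × 3143/3897 = 7.62 V.
(Unloaded it would have been 7.92 V.)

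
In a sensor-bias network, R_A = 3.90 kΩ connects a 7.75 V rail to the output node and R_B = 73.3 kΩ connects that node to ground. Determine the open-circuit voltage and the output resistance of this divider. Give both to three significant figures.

V_th is the open-circuit tap voltage: 7.75 × 73.3/(3.90 + 73.3) = 7.36 V.
With the supply zeroed, R_A and R_B appear in parallel from the tap: R_th = R_A‖R_B = (3.90 × 73.3)/77.20 = 3.70 kΩ.

V_th = 7.36 V, R_th = 3.70 kΩ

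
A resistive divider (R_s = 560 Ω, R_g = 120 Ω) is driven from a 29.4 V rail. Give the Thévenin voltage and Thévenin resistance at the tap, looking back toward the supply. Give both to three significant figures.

V_th = 5.19 V, R_th = 98.8 Ω

V_th is the open-circuit tap voltage: 29.4 × 120/(560 + 120) = 5.19 V.
With the supply zeroed, R_s and R_g appear in parallel from the tap: R_th = R_s‖R_g = (560 × 120)/680.0 = 98.8 Ω.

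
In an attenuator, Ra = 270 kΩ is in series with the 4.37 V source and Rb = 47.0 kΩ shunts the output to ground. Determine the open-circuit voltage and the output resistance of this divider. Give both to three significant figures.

V_th is the open-circuit tap voltage: 4.37 × 47.0/(270 + 47.0) = 0.648 V.
With the supply zeroed, Ra and Rb appear in parallel from the tap: R_th = Ra‖Rb = (270 × 47.0)/317.0 = 40.0 kΩ.

V_th = 0.648 V, R_th = 40.0 kΩ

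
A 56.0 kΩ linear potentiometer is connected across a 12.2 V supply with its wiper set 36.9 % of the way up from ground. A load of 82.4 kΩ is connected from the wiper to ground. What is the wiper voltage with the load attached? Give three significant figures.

The wiper splits the pot into (1−α)R = 35.34 kΩ above and αR = 20.66 kΩ below.
Lower section ‖ load = 16.52 kΩ.
V_wiper = 12.2 × 16.52/(35.34 + 16.52) = 3.89 V.

V ≈ 3.89 V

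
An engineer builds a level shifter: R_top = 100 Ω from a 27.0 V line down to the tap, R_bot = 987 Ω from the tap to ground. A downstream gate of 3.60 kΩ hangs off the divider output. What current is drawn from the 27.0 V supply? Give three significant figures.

I ≈ 30.9 mA

R_bot‖R_L = 774.6 Ω, so the source sees R_top + R_bot‖R_L = 874.6 Ω.
I = 27.0 V / 874.6 Ω = 30.9 mA.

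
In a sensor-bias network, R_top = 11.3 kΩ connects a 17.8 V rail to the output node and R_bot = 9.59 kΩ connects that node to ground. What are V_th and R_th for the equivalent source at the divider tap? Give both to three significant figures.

V_th = 8.17 V, R_th = 5.19 kΩ

V_th is the open-circuit tap voltage: 17.8 × 9.59/(11.3 + 9.59) = 8.17 V.
With the supply zeroed, R_top and R_bot appear in parallel from the tap: R_th = R_top‖R_bot = (11.3 × 9.59)/20.89 = 5.19 kΩ.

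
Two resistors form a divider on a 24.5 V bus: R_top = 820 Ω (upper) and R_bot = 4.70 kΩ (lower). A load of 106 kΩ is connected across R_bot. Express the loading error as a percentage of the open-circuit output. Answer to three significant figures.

0.654 %

The divider's output (Thévenin) resistance is R_top‖R_bot = 698.2 Ω.
Fractional drop under load = R_th/(R_th + R_L) = 698.2 / (698.2 + 106000) = 0.006544.
So the output falls by 0.654 %.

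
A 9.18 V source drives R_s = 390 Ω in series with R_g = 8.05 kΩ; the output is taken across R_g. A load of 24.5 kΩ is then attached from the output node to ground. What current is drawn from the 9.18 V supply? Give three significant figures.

R_g‖R_L = 6059 Ω, so the source sees R_s + R_g‖R_L = 6449 Ω.
I = 9.18 V / 6449 Ω = 1.42 mA.

I ≈ 1.42 mA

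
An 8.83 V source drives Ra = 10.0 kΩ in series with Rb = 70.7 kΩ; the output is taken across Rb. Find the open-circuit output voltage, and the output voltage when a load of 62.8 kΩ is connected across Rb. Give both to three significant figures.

Open-circuit: V = 8.83 × 70.7/(10.0 + 70.7) = 7.74 V.
With the load, Rb becomes Rb‖R_L = 33.26 kΩ, so V = 8.83 × 33.26/43.26 = 6.79 V.

Unloaded: 7.74 V; loaded: 6.79 V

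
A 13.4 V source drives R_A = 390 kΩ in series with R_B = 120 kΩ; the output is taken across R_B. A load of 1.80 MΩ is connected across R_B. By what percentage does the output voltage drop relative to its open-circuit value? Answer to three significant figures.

The divider's output (Thévenin) resistance is R_A‖R_B = 91.76 kΩ.
Fractional drop under load = R_th/(R_th + R_L) = 91.76 / (91.76 + 1800) = 0.04851.
So the output falls by 4.85 %.

4.85 %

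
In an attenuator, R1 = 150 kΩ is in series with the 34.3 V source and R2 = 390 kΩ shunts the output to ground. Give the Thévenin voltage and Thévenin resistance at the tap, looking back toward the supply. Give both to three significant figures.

V_th is the open-circuit tap voltage: 34.3 × 390/(150 + 390) = 24.8 V.
With the supply zeroed, R1 and R2 appear in parallel from the tap: R_th = R1‖R2 = (150 × 390)/540.0 = 108 kΩ.

V_th = 24.8 V, R_th = 108 kΩ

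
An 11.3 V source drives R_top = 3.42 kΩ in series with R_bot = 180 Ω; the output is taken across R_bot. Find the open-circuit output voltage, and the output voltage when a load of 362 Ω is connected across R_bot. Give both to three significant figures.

Unloaded: 0.565 V; loaded: 0.384 V

Open-circuit: V = 11.3 × 180/(3420 + 180) = 0.565 V.
With the load, R_bot becomes R_bot‖R_L = 120.2 Ω, so V = 11.3 × 120.2/3540 = 0.384 V.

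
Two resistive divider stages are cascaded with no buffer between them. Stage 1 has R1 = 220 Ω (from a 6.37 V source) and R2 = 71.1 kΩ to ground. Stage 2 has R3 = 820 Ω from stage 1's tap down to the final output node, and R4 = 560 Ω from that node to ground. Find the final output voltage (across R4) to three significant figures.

V_out ≈ 2.22 V

Stage 2 presents R3+R4 = 1380 Ω as a load on stage 1's tap.
Stage 1's lower leg becomes R2‖(R3+R4) = 1354 Ω, so V_mid = 6.37 × 1354/1574 = 5.480 V.
Stage 2 is itself unloaded: V_out = V_mid × R4/(R3+R4) = 5.480 × 560/1380 = 2.22 V.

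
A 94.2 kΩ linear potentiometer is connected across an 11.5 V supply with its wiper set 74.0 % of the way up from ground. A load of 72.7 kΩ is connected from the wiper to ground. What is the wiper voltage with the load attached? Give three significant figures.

V ≈ 6.81 V

The wiper splits the pot into (1−α)R = 24.49 kΩ above and αR = 69.71 kΩ below.
Lower section ‖ load = 35.59 kΩ.
V_wiper = 11.5 × 35.59/(24.49 + 35.59) = 6.81 V.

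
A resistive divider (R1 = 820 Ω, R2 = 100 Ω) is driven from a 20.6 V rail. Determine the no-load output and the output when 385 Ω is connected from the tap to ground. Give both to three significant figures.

Open-circuit: V = 20.6 × 100/(820 + 100) = 2.24 V.
With the load, R2 becomes R2‖R_L = 79.38 Ω, so V = 20.6 × 79.38/899.4 = 1.82 V.

Unloaded: 2.24 V; loaded: 1.82 V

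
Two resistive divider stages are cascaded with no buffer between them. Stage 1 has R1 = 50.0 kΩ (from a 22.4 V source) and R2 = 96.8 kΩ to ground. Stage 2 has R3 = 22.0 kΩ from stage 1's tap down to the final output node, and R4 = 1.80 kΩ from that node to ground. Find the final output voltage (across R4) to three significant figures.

Stage 2 presents R3+R4 = 23.80 kΩ as a load on stage 1's tap.
Stage 1's lower leg becomes R2‖(R3+R4) = 19.10 kΩ, so V_mid = 22.4 × 19.10/69.10 = 6.192 V.
Stage 2 is itself unloaded: V_out = V_mid × R4/(R3+R4) = 6.192 × 1.80/23.80 = 0.468 V.

V_out ≈ 0.468 V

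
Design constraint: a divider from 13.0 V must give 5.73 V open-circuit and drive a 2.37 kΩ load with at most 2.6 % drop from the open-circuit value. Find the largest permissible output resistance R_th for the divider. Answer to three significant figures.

R_th ≤ 63.3 Ω

Loading drop = R_th/(R_th + R_L) ≤ 0.0260, so R_th ≤ R_L · ε/(1−ε) = 2.37 kΩ × 0.0260/0.9740 = 63.3 Ω.
(Any R1, R2 with R2/(R1+R2) = 0.441 and R1‖R2 ≤ 63.3 Ω will meet the spec.)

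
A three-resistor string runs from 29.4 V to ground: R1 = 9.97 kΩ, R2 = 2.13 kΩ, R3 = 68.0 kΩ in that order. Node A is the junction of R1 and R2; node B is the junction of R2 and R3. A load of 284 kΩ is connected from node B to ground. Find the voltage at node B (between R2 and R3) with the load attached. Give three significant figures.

V ≈ 24.1 V

At node B, R3 is in parallel with the load: R3‖R_L = 54.86 kΩ.
Below node A the resistance is R2 + (R3‖R_L) = 56.99 kΩ, so V_A = 29.4 × 56.99/66.96 = 25.02 V.
Then V_B = V_A × (R3‖R_L)/(R2 + R3‖R_L) = 25.02 × 54.86/56.99 = 24.1 V.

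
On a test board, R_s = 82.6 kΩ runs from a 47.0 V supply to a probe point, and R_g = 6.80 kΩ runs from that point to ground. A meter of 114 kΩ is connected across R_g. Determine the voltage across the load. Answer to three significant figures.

V_out ≈ 3.39 V

The load sits in parallel with R_g: R_g‖R_L = (6.80 × 114) / (6.80 + 114) = 6.417 kΩ.
V_out = 47.0 × 6.417 / (82.6 + 6.417) = 47.0 × 6.417/89.02 = 3.39 V.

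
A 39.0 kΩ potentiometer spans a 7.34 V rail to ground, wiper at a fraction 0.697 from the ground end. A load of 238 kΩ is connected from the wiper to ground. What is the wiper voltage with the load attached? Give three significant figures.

The wiper splits the pot into (1−α)R = 11.82 kΩ above and αR = 27.18 kΩ below.
Lower section ‖ load = 24.40 kΩ.
V_wiper = 7.34 × 24.40/(11.82 + 24.40) = 4.94 V.

V ≈ 4.94 V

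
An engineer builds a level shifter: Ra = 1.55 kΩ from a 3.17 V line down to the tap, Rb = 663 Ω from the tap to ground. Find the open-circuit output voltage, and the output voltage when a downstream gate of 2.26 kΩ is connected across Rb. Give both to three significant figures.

Open-circuit: V = 3.17 × 663/(1550 + 663) = 0.950 V.
With the load, Rb becomes Rb‖R_L = 512.6 Ω, so V = 3.17 × 512.6/2063 = 0.788 V.

Unloaded: 0.950 V; loaded: 0.788 V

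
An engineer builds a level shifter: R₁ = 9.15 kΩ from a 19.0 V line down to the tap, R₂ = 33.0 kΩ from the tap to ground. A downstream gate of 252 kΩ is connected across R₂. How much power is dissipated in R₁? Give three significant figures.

P ≈ 2.25 mW

Total resistance from the source is R₁ + (R₂‖R_L) = 38.33 kΩ, so I = 19.0/38.33 kΩ = 0.4957 mA.
P = I²·R₁ = (0.4957 mA)² × 9.15 kΩ = 2.25 mW.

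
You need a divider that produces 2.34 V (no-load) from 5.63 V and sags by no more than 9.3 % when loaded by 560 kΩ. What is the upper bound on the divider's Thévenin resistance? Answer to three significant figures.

R_th ≤ 57.4 kΩ

Loading drop = R_th/(R_th + R_L) ≤ 0.0930, so R_th ≤ R_L · ε/(1−ε) = 560 kΩ × 0.0930/0.9070 = 57.4 kΩ.
(Any R1, R2 with R2/(R1+R2) = 0.416 and R1‖R2 ≤ 57.4 kΩ will meet the spec.)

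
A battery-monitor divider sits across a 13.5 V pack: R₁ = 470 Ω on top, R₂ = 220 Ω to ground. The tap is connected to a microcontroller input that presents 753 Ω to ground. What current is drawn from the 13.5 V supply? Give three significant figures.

I ≈ 21.1 mA

R₂‖R_L = 170.3 Ω, so the source sees R₁ + R₂‖R_L = 640.3 Ω.
I = 13.5 V / 640.3 Ω = 21.1 mA.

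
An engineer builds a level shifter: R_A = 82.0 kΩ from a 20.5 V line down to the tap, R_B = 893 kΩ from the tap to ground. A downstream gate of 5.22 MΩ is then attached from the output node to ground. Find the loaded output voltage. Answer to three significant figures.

The load sits in parallel with R_B: R_B‖R_L = (893 × 5220) / (893 + 5220) = 762.5 kΩ.
V_out = 20.5 × 762.5 / (82.0 + 762.5) = 20.5 × 762.5/844.5 = 18.5 V.

V_out ≈ 18.5 V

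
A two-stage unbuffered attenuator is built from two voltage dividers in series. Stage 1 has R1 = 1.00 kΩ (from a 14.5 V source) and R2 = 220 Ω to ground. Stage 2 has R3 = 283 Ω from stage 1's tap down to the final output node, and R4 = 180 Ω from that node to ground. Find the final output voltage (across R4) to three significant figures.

Stage 2 presents R3+R4 = 463.0 Ω as a load on stage 1's tap.
Stage 1's lower leg becomes R2‖(R3+R4) = 149.1 Ω, so V_mid = 14.5 × 149.1/1149 = 1.882 V.
Stage 2 is itself unloaded: V_out = V_mid × R4/(R3+R4) = 1.882 × 180/463.0 = 0.732 V.

V_out ≈ 0.732 V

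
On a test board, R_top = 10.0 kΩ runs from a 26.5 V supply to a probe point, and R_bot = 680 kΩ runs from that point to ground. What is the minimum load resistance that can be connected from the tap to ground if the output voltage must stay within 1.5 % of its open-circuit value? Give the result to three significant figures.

R_L(min) ≈ 647 kΩ

Output resistance R_th = R_top‖R_bot = (10.0 × 680)/690.0 = 9.855 kΩ.
The fractional drop is R_th/(R_th + R_L); requiring this ≤ 0.0150 gives R_L ≥ R_th(1/0.0150 − 1) = 9.855 × 65.67 = 647 kΩ.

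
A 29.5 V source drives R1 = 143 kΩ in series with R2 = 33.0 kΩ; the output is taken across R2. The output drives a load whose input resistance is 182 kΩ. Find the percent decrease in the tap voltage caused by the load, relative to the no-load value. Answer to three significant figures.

12.8 %

The divider's output (Thévenin) resistance is R1‖R2 = 26.81 kΩ.
Fractional drop under load = R_th/(R_th + R_L) = 26.81 / (26.81 + 182) = 0.1284.
So the output falls by 12.8 %.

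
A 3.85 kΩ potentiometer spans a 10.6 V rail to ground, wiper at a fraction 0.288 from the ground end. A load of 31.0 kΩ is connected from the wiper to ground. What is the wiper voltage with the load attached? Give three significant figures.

V ≈ 2.98 V

The wiper splits the pot into (1−α)R = 2.741 kΩ above and αR = 1.109 kΩ below.
Lower section ‖ load = 1.071 kΩ.
V_wiper = 10.6 × 1.071/(2.741 + 1.071) = 2.98 V.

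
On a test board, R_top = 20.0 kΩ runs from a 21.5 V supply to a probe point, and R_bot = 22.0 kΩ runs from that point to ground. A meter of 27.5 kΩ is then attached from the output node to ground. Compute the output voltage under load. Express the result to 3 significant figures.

The load sits in parallel with R_bot: R_bot‖R_L = (22.0 × 27.5) / (22.0 + 27.5) = 12.22 kΩ.
V_out = 21.5 × 12.22 / (20.0 + 12.22) = 21.5 × 12.22/32.22 = 8.16 V.
(Unloaded it would have been 11.3 V.)

V_out ≈ 8.16 V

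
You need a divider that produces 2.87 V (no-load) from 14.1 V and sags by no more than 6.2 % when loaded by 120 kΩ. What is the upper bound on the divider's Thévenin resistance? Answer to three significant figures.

R_th ≤ 7.93 kΩ

Loading drop = R_th/(R_th + R_L) ≤ 0.0620, so R_th ≤ R_L · ε/(1−ε) = 120 kΩ × 0.0620/0.9380 = 7.93 kΩ.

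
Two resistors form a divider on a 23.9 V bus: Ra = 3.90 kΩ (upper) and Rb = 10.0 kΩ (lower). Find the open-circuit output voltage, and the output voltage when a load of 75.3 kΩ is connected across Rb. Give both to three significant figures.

Unloaded: 17.2 V; loaded: 16.6 V

Open-circuit: V = 23.9 × 10.0/(3.90 + 10.0) = 17.2 V.
With the load, Rb becomes Rb‖R_L = 8.828 kΩ, so V = 23.9 × 8.828/12.73 = 16.6 V.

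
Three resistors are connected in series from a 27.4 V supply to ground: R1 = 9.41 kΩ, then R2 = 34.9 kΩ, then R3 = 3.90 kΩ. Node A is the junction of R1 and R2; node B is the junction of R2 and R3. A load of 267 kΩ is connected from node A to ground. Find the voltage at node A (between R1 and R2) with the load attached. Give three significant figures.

V ≈ 21.4 V

Below node A the series string R2+R3 = 38.80 kΩ sits in parallel with the 267 kΩ load: 33.88 kΩ.
V_A = 27.4 × 33.88/(9.41 + 33.88) = 21.4 V.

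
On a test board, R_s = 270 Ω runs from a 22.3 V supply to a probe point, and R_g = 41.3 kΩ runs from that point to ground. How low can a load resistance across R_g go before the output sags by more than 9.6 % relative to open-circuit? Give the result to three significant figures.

Output resistance R_th = R_s‖R_g = (270 × 41300)/41570 = 268.2 Ω.
The fractional drop is R_th/(R_th + R_L); requiring this ≤ 0.0960 gives R_L ≥ R_th(1/0.0960 − 1) = 268.2 × 9.417 = 2.53 kΩ.

R_L(min) ≈ 2.53 kΩ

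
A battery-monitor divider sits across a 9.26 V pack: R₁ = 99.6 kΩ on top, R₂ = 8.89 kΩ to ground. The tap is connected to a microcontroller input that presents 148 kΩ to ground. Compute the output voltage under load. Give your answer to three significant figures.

The load sits in parallel with R₂: R₂‖R_L = (8.89 × 148) / (8.89 + 148) = 8.386 kΩ.
V_out = 9.26 × 8.386 / (99.6 + 8.386) = 9.26 × 8.386/108.0 = 0.719 V.

V_out ≈ 0.719 V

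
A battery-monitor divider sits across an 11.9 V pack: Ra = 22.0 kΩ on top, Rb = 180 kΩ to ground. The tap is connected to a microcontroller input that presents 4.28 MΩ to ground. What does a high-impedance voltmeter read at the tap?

V_out ≈ 10.6 V

The load sits in parallel with Rb: Rb‖R_L = (180 × 4280) / (180 + 4280) = 172.7 kΩ.
V_out = 11.9 × 172.7 / (22.0 + 172.7) = 11.9 × 172.7/194.7 = 10.6 V.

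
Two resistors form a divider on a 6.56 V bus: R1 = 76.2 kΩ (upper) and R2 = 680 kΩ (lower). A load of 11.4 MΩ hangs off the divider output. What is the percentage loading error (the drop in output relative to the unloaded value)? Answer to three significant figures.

0.597 %

The divider's output (Thévenin) resistance is R1‖R2 = 68.52 kΩ.
Fractional drop under load = R_th/(R_th + R_L) = 68.52 / (68.52 + 11400) = 0.005975.
So the output falls by 0.597 %.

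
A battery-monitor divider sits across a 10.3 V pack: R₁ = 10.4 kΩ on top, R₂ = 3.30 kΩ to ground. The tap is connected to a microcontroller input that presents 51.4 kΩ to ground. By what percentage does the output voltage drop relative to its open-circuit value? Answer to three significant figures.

The divider's output (Thévenin) resistance is R₁‖R₂ = 2.505 kΩ.
Fractional drop under load = R_th/(R_th + R_L) = 2.505 / (2.505 + 51.4) = 0.04647.
So the output falls by 4.65 %.

4.65 %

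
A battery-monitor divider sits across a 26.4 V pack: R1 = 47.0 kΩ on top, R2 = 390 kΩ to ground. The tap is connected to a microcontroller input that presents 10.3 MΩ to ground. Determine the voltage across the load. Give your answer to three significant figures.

The load sits in parallel with R2: R2‖R_L = (390 × 10300) / (390 + 10300) = 375.8 kΩ.
V_out = 26.4 × 375.8 / (47.0 + 375.8) = 26.4 × 375.8/422.8 = 23.5 V.

V_out ≈ 23.5 V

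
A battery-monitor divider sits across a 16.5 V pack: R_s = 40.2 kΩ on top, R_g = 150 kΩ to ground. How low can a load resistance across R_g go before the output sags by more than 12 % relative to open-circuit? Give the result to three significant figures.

Output resistance R_th = R_s‖R_g = (40.2 × 150)/190.2 = 31.70 kΩ.
The fractional drop is R_th/(R_th + R_L); requiring this ≤ 0.120 gives R_L ≥ R_th(1/0.120 − 1) = 31.70 × 7.333 = 232 kΩ.

R_L(min) ≈ 232 kΩ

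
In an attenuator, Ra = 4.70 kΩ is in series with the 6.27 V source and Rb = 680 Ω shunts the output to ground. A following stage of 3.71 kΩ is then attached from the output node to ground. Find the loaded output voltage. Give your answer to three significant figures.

The load sits in parallel with Rb: Rb‖R_L = (680 × 3710) / (680 + 3710) = 574.7 Ω.
V_out = 6.27 × 574.7 / (4700 + 574.7) = 6.27 × 574.7/5275 = 0.683 V.

V_out ≈ 0.683 V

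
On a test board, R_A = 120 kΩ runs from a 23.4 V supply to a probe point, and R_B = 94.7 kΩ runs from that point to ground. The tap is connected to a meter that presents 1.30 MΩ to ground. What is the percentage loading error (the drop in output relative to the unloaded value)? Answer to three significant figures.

3.91 %

The divider's output (Thévenin) resistance is R_A‖R_B = 52.93 kΩ.
Fractional drop under load = R_th/(R_th + R_L) = 52.93 / (52.93 + 1300) = 0.03912.
So the output falls by 3.91 %.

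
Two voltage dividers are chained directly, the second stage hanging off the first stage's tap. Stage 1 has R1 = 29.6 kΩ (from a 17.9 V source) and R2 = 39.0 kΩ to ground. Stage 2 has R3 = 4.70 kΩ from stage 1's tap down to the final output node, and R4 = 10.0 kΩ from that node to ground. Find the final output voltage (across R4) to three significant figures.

V_out ≈ 3.23 V

Stage 2 presents R3+R4 = 14.70 kΩ as a load on stage 1's tap.
Stage 1's lower leg becomes R2‖(R3+R4) = 10.68 kΩ, so V_mid = 17.9 × 10.68/40.28 = 4.745 V.
Stage 2 is itself unloaded: V_out = V_mid × R4/(R3+R4) = 4.745 × 10.0/14.70 = 3.23 V.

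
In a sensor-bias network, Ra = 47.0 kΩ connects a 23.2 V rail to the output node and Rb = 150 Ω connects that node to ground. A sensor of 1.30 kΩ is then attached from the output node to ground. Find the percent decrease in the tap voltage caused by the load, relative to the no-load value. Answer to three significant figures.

The divider's output (Thévenin) resistance is Ra‖Rb = 149.5 Ω.
Fractional drop under load = R_th/(R_th + R_L) = 149.5 / (149.5 + 1300) = 0.1032.
So the output falls by 10.3 %.

10.3 %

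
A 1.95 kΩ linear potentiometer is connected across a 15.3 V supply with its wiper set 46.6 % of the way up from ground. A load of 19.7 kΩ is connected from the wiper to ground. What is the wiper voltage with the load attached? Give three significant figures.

V ≈ 6.96 V

The wiper splits the pot into (1−α)R = 1041 Ω above and αR = 908.7 Ω below.
Lower section ‖ load = 868.6 Ω.
V_wiper = 15.3 × 868.6/(1041 + 868.6) = 6.96 V.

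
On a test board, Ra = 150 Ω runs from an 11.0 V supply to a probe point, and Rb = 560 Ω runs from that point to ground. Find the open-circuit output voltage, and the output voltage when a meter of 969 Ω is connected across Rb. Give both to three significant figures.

Open-circuit: V = 11.0 × 560/(150 + 560) = 8.68 V.
With the load, Rb becomes Rb‖R_L = 354.9 Ω, so V = 11.0 × 354.9/504.9 = 7.73 V.

Unloaded: 8.68 V; loaded: 7.73 V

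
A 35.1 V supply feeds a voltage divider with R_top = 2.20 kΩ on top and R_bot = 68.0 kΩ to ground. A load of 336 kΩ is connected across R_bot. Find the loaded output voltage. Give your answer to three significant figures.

The load sits in parallel with R_bot: R_bot‖R_L = (68.0 × 336) / (68.0 + 336) = 56.55 kΩ.
V_out = 35.1 × 56.55 / (2.20 + 56.55) = 35.1 × 56.55/58.75 = 33.8 V.
(Unloaded it would have been 34.0 V.)

V_out ≈ 33.8 V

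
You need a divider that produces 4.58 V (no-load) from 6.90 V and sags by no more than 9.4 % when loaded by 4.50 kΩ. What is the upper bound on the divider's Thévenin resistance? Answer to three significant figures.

R_th ≤ 467 Ω

Loading drop = R_th/(R_th + R_L) ≤ 0.0940, so R_th ≤ R_L · ε/(1−ε) = 4.50 kΩ × 0.0940/0.9060 = 467 Ω.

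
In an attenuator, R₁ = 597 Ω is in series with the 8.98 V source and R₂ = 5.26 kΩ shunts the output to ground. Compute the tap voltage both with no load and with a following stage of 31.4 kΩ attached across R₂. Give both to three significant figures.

Open-circuit: V = 8.98 × 5260/(597 + 5260) = 8.06 V.
With the load, R₂ becomes R₂‖R_L = 4505 Ω, so V = 8.98 × 4505/5102 = 7.93 V.

Unloaded: 8.06 V; loaded: 7.93 V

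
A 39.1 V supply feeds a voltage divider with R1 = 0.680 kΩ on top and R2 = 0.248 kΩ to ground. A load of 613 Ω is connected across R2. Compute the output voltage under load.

V_out ≈ 8.06 V

The load sits in parallel with R2: R2‖R_L = (248 × 613) / (248 + 613) = 176.6 Ω.
V_out = 39.1 × 176.6 / (680 + 176.6) = 39.1 × 176.6/856.6 = 8.06 V.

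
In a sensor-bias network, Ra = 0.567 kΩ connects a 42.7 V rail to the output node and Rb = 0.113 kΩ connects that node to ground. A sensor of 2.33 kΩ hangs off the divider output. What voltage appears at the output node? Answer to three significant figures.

V_out ≈ 6.82 V

The load sits in parallel with Rb: Rb‖R_L = (113 × 2330) / (113 + 2330) = 107.8 Ω.
V_out = 42.7 × 107.8 / (567 + 107.8) = 42.7 × 107.8/674.8 = 6.82 V.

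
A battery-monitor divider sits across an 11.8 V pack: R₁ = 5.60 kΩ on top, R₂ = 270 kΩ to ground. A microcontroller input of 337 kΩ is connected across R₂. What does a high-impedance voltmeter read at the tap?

V_out ≈ 11.4 V

The load sits in parallel with R₂: R₂‖R_L = (270 × 337) / (270 + 337) = 149.9 kΩ.
V_out = 11.8 × 149.9 / (5.60 + 149.9) = 11.8 × 149.9/155.5 = 11.4 V.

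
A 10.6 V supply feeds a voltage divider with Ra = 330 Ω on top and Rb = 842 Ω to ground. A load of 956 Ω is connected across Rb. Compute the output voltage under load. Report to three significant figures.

V_out ≈ 6.10 V

The load sits in parallel with Rb: Rb‖R_L = (842 × 956) / (842 + 956) = 447.7 Ω.
V_out = 10.6 × 447.7 / (330 + 447.7) = 10.6 × 447.7/777.7 = 6.10 V.
(Unloaded it would have been 7.62 V.)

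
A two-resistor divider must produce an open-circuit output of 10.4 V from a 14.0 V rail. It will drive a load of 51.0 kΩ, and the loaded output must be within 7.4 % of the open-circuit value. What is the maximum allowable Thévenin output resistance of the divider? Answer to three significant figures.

Loading drop = R_th/(R_th + R_L) ≤ 0.0740, so R_th ≤ R_L · ε/(1−ε) = 51.0 kΩ × 0.0740/0.9260 = 4.08 kΩ.

R_th ≤ 4.08 kΩ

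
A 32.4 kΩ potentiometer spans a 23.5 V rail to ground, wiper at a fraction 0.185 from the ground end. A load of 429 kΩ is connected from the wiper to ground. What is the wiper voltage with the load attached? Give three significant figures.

V ≈ 4.30 V

The wiper splits the pot into (1−α)R = 26.41 kΩ above and αR = 5.994 kΩ below.
Lower section ‖ load = 5.911 kΩ.
V_wiper = 23.5 × 5.911/(26.41 + 5.911) = 4.30 V.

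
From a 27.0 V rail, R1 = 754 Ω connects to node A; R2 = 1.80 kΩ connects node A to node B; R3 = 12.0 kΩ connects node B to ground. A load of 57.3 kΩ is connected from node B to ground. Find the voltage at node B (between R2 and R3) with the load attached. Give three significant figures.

At node B, R3 is in parallel with the load: R3‖R_L = 9922 Ω.
Below node A the resistance is R2 + (R3‖R_L) = 11720 Ω, so V_A = 27.0 × 11720/12480 = 25.37 V.
Then V_B = V_A × (R3‖R_L)/(R2 + R3‖R_L) = 25.37 × 9922/11720 = 21.5 V.

V ≈ 21.5 V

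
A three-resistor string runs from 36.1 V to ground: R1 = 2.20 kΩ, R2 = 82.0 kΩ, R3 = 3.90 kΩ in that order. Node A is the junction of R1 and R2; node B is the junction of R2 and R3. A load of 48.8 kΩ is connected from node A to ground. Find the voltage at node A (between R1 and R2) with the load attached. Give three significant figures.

Below node A the series string R2+R3 = 85.90 kΩ sits in parallel with the 48.8 kΩ load: 31.12 kΩ.
V_A = 36.1 × 31.12/(2.20 + 31.12) = 33.7 V.

V ≈ 33.7 V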